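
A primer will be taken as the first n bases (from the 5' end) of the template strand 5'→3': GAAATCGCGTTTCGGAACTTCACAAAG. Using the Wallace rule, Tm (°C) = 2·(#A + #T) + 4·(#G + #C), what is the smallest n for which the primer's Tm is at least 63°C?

n = 22

First 21 bases: GAAATCGCGTTTCGGAACTTC → Tm = 62°C (< 63°C)
First 22 bases: GAAATCGCGTTTCGGAACTTCA → Tm = 64°C (≥ 63°C)
Each additional base adds 2°C (A/T) or 4°C (G/C), so Tm is non-decreasing in n; n = 22 is the first length to reach 63°C.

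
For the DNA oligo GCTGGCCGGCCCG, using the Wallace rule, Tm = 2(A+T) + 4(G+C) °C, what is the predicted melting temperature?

50°C

Counting bases: A=0, C=6, T=1, G=6
So N_AT = 1 and N_GC = 12.
Tm = 2(1) + 4(12) = 2 + 48 = 50°C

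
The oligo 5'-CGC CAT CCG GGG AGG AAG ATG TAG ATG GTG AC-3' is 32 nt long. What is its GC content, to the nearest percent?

G=13, C=6, T=5, A=8
G+C = 13 + 6 = 19 out of 32 bases
%GC = 19/32 × 100 = 59.38% ≈ 59%

59%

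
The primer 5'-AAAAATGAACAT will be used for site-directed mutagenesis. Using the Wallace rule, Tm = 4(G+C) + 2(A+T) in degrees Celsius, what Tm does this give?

28°C

A=8, T=2, C=1, G=1
AT pairs contribute 10, GC pairs contribute 2.
Tm = 4·2 + 2·10 = 8 + 20 = 28°C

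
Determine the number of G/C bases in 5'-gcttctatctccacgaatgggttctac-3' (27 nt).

Counting bases: A=5, T=9, G=5, C=8
Total G or C: 5 + 8 = 13

13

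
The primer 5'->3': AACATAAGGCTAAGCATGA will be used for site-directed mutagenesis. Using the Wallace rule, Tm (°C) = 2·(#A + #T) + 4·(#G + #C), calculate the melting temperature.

Base counts: C=3, G=4, A=9, T=3
So N_AT = 12 and N_GC = 7.
Tm = 2(12) + 4(7) = 24 + 28 = 52°C

52°C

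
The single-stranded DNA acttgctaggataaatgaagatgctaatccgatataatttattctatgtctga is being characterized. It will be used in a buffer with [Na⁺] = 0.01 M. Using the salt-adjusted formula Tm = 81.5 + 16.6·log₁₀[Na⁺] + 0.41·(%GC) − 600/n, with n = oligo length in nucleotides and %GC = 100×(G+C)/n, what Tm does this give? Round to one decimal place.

Length n = 53. Base counts: A=18, C=7, G=9, T=19
G+C = 16, so %GC = 16/53 × 100 = 30.189%
Salt term: 16.6 × (-2) = -33.2
GC term: 0.41 × 30.189 = 12.377; length term: −600/53 = −11.321
Tm = 81.5 + (-33.2) + 12.377 − 11.321 = 49.356 → 49.4°C

49.4°C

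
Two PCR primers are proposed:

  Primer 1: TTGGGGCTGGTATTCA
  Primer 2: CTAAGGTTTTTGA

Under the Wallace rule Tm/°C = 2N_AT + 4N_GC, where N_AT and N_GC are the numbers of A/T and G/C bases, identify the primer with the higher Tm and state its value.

Primer 1, 48°C

Primer 1: A+T=8, G+C=8 → Tm = 2(8)+4(8) = 48°C
Primer 2: A+T=9, G+C=4 → Tm = 2(9)+4(4) = 34°C
48°C vs 34°C → primer 1 is higher.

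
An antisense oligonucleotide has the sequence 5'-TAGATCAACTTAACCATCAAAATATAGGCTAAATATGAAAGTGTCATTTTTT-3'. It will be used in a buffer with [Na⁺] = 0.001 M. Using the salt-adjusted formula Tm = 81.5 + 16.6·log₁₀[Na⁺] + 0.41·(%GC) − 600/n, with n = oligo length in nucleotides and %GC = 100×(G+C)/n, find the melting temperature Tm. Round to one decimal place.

30.4°C

Length n = 52. Counting bases: G=6, A=21, T=18, C=7
G+C = 13, so %GC = 13/52 × 100 = 25%
Salt term: 16.6 × (-3) = -49.8
GC term: 0.41 × 25 = 10.25; length term: −600/52 = −11.538
Tm = 81.5 + (-49.8) + 10.25 − 11.538 = 30.412 → 30.4°C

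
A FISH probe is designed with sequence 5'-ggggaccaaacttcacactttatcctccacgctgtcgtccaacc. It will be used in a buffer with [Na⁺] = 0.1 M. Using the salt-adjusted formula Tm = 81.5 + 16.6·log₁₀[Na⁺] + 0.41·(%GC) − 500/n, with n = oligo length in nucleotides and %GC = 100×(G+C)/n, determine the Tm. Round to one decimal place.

Length n = 44. C=17, A=10, T=10, G=7
G+C = 24, so %GC = 24/44 × 100 = 54.545%
Salt term: 16.6 × (-1) = -16.6
GC term: 0.41 × 54.545 = 22.363; length term: −500/44 = −11.364
Tm = 81.5 + (-16.6) + 22.363 − 11.364 = 75.899 → 75.9°C

75.9°C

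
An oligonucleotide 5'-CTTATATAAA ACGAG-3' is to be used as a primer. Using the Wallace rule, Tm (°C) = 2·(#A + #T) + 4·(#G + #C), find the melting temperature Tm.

Base counts: G=2, A=7, T=4, C=2
A+T = 11, G+C = 4
Tm = 4·4 + 2·11 = 16 + 22 = 38°C

38°C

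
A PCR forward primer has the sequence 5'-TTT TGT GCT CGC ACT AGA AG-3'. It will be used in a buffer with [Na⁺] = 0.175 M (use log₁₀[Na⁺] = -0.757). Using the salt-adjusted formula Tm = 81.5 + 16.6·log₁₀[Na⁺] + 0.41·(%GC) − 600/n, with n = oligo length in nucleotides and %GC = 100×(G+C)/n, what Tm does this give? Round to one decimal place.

57.4°C

Length n = 20. Scanning the sequence gives C=4, G=5, A=4, T=7.
G+C = 9, so %GC = 9/20 × 100 = 45%
Salt term: 16.6 × (-0.757) = -12.566
GC term: 0.41 × 45 = 18.45; length term: −600/20 = −30
Tm = 81.5 + (-12.566) + 18.45 − 30 = 57.384 → 57.4°C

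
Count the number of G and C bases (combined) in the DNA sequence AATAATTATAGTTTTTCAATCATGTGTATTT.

5

T=16, G=3, A=10, C=2
Total G or C: 3 + 2 = 5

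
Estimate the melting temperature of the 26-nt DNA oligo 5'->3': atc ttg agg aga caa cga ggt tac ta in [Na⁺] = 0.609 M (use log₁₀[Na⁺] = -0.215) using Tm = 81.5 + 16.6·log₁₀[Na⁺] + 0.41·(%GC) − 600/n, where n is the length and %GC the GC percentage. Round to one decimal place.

Length n = 26. C=4, A=9, T=6, G=7
G+C = 11, so %GC = 11/26 × 100 = 42.308%
Salt term: 16.6 × (-0.215) = -3.569
GC term: 0.41 × 42.308 = 17.346; length term: −600/26 = −23.077
Tm = 81.5 + (-3.569) + 17.346 − 23.077 = 72.2 → 72.2°C

72.2°C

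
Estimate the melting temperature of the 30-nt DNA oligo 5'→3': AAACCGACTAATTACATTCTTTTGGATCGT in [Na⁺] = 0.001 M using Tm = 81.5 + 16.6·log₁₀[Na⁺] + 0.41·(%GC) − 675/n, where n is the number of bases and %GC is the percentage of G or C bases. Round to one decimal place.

22.9°C

Length n = 30. T=11, A=9, G=4, C=6
G+C = 10, so %GC = 10/30 × 100 = 33.333%
Salt term: 16.6 × (-3) = -49.8
GC term: 0.41 × 33.333 = 13.667; length term: −675/30 = −22.5
Tm = 81.5 + (-49.8) + 13.667 − 22.5 = 22.867 → 22.9°C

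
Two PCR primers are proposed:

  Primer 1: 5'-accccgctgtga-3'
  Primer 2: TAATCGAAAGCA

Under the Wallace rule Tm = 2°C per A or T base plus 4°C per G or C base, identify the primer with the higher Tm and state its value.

Primer 1, 40°C

Primer 1: A+T=4, G+C=8 → Tm = 2(4)+4(8) = 40°C
Primer 2: A+T=8, G+C=4 → Tm = 2(8)+4(4) = 32°C
40°C vs 32°C → primer 1 is higher.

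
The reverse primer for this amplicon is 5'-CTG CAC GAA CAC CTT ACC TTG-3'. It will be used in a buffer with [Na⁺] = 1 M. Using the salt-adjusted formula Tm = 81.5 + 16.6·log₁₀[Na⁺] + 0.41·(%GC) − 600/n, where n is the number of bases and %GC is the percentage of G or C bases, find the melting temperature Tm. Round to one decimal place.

Length n = 21. G=3, C=8, T=5, A=5
G+C = 11, so %GC = 11/21 × 100 = 52.381%
Salt term: 16.6 × (0) = 0
GC term: 0.41 × 52.381 = 21.476; length term: −600/21 = −28.571
Tm = 81.5 + (0) + 21.476 − 28.571 = 74.405 → 74.4°C

74.4°C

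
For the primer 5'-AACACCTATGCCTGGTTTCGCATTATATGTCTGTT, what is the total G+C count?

14

Counting bases: T=14, C=8, G=6, A=7
Total G or C: 6 + 8 = 14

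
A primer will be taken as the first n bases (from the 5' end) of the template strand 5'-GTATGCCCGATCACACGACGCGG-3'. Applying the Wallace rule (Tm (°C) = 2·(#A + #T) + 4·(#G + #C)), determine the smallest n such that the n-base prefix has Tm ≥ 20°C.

n = 7

First 6 bases: GTATGC → Tm = 18°C (< 20°C)
First 7 bases: GTATGCC → Tm = 22°C (≥ 20°C)
Each additional base adds 2°C (A/T) or 4°C (G/C), so Tm is non-decreasing in n; n = 7 is the first length to reach 20°C.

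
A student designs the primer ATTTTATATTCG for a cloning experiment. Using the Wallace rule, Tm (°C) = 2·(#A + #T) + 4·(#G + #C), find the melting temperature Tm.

28°C

Counting bases: A=3, G=1, T=7, C=1
So N_AT = 10 and N_GC = 2.
Tm = 2×10 + 4×2 = 28°C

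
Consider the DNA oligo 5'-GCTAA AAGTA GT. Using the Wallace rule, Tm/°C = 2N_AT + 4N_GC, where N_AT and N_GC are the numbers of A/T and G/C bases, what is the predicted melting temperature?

C=1, A=5, G=3, T=3
So N_AT = 8 and N_GC = 4.
Tm = 2(8) + 4(4) = 16 + 16 = 32°C

32°C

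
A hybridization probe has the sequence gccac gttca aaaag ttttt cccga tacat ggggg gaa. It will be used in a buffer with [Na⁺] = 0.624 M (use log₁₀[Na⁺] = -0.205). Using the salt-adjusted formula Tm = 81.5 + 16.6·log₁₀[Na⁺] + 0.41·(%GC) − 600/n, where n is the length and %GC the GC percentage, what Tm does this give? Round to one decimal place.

Length n = 38. A=11, C=8, T=9, G=10
G+C = 18, so %GC = 18/38 × 100 = 47.368%
Salt term: 16.6 × (-0.205) = -3.403
GC term: 0.41 × 47.368 = 19.421; length term: −600/38 = −15.789
Tm = 81.5 + (-3.403) + 19.421 − 15.789 = 81.729 → 81.7°C

81.7°C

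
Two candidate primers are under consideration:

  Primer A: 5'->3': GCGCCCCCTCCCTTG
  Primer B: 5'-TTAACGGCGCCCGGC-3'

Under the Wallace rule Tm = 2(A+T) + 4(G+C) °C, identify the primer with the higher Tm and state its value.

Primer A: A+T=3, G+C=12 → Tm = 2(3)+4(12) = 54°C
Primer B: A+T=4, G+C=11 → Tm = 2(4)+4(11) = 52°C
54°C vs 52°C → primer A is higher.

Primer A, 54°C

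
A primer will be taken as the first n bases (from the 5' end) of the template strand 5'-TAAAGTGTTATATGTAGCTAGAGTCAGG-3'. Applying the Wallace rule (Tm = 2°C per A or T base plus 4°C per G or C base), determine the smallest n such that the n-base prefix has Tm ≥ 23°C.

First 9 bases: TAAAGTGTT → Tm = 22°C (< 23°C)
First 10 bases: TAAAGTGTTA → Tm = 24°C (≥ 23°C)
Each additional base adds 2°C (A/T) or 4°C (G/C), so Tm is non-decreasing in n; n = 10 is the first length to reach 23°C.

n = 10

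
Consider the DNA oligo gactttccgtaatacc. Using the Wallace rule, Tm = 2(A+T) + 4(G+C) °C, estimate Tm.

46°C

Scanning the sequence gives C=5, A=4, T=5, G=2.
AT pairs contribute 9, GC pairs contribute 7.
Tm = 2(9) + 4(7) = 18 + 28 = 46°C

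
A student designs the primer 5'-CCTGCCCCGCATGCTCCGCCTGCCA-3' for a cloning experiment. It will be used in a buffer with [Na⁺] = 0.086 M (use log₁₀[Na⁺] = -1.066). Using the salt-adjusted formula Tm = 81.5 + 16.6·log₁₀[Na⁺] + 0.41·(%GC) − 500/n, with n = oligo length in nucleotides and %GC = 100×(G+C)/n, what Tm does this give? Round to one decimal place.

75.0°C

Length n = 25. Counting bases: C=14, G=5, A=2, T=4
G+C = 19, so %GC = 19/25 × 100 = 76%
Salt term: 16.6 × (-1.066) = -17.696
GC term: 0.41 × 76 = 31.16; length term: −500/25 = −20
Tm = 81.5 + (-17.696) + 31.16 − 20 = 74.964 → 75.0°C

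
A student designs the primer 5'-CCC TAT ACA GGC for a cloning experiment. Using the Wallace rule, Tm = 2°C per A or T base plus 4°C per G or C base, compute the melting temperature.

A=3, C=5, T=2, G=2
A+T = 5, G+C = 7
Tm = 2(5) + 4(7) = 10 + 28 = 38°C

38°C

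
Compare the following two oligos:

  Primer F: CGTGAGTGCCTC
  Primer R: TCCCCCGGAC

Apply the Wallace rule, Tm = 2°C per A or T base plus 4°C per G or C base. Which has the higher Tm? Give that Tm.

Primer F: A+T=4, G+C=8 → Tm = 2(4)+4(8) = 40°C
Primer R: A+T=2, G+C=8 → Tm = 2(2)+4(8) = 36°C
40°C vs 36°C → primer F is higher.

Primer F, 40°C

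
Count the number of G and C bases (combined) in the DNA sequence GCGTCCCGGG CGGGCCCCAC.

18

C=10, T=1, A=1, G=8
G+C = 8 + 10 = 18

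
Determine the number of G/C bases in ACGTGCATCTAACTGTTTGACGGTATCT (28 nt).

12

T=10, C=6, A=6, G=6
G+C = 6 + 6 = 12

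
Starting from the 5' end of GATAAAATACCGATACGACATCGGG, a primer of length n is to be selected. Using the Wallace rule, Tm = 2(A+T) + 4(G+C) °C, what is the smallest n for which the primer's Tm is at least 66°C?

n = 24

First 23 bases: GATAAAATACCGATACGACATCG → Tm = 64°C (< 66°C)
First 24 bases: GATAAAATACCGATACGACATCGG → Tm = 68°C (≥ 66°C)
Since every base adds ≥2°C, Tm only increases with n, so the threshold is first crossed at n = 24.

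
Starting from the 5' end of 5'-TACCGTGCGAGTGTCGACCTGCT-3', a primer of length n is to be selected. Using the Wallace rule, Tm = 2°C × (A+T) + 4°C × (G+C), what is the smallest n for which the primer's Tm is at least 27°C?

First 8 bases: TACCGTGC → Tm = 26°C (< 27°C)
First 9 bases: TACCGTGCG → Tm = 30°C (≥ 27°C)
Each additional base adds 2°C (A/T) or 4°C (G/C), so Tm is non-decreasing in n; n = 9 is the first length to reach 27°C.

n = 9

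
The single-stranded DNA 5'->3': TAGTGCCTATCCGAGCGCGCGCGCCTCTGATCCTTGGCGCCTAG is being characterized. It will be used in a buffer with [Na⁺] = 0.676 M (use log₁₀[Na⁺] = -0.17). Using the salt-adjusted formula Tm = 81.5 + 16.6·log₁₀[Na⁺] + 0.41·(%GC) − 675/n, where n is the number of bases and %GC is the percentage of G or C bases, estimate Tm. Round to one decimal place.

Length n = 44. Scanning the sequence gives G=13, A=5, T=10, C=16.
G+C = 29, so %GC = 29/44 × 100 = 65.909%
Salt term: 16.6 × (-0.17) = -2.822
GC term: 0.41 × 65.909 = 27.023; length term: −675/44 = −15.341
Tm = 81.5 + (-2.822) + 27.023 − 15.341 = 90.36 → 90.4°C

90.4°C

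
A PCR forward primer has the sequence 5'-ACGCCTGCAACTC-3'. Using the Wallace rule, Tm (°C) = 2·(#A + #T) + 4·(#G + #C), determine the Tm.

42°C

Base counts: A=3, T=2, C=6, G=2
AT pairs contribute 5, GC pairs contribute 8.
Tm = 4·8 + 2·5 = 32 + 10 = 42°C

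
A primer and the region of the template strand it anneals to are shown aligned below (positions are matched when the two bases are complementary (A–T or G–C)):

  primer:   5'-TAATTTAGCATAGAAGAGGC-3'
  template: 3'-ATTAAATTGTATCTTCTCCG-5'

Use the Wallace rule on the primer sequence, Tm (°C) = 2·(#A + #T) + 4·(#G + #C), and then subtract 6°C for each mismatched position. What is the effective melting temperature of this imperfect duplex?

48°C

Primer base counts: A=8, T=5, G=5, C=2 → A+T=13, G+C=7
Perfect-match Tm = 2(13) + 4(7) = 26 + 28 = 54°C
Mismatches (positions where the bases are not complementary): 1 (at position 8)
Effective Tm = 54 − 1×6 = 54 − 6 = 48°C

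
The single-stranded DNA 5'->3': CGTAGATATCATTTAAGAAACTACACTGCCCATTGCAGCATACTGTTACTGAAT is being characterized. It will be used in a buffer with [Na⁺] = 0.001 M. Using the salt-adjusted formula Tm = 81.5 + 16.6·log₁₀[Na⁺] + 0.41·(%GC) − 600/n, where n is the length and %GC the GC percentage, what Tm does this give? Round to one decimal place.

35.8°C

Length n = 54. Base counts: A=18, G=8, C=12, T=16
G+C = 20, so %GC = 20/54 × 100 = 37.037%
Salt term: 16.6 × (-3) = -49.8
GC term: 0.41 × 37.037 = 15.185; length term: −600/54 = −11.111
Tm = 81.5 + (-49.8) + 15.185 − 11.111 = 35.774 → 35.8°C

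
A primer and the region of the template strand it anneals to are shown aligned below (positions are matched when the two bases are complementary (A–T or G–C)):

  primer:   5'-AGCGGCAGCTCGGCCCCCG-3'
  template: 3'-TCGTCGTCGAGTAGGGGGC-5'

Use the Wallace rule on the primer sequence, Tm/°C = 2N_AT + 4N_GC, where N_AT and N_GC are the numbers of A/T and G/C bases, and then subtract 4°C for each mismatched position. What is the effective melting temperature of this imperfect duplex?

Primer base counts: A=2, T=1, G=7, C=9 → A+T=3, G+C=16
Perfect-match Tm = 2(3) + 4(16) = 6 + 64 = 70°C
Mismatches (positions where the bases are not complementary): 3 (at positions 4, 12, 13)
Effective Tm = 70 − 3×4 = 70 − 12 = 58°C

58°C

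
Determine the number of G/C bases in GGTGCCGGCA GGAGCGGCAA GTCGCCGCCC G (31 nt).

Counting bases: G=14, T=2, A=4, C=11
Total G or C: 14 + 11 = 25

25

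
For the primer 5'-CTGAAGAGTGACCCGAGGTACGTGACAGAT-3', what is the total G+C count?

Base counts: A=9, C=6, T=5, G=10
Total G or C: 10 + 6 = 16

16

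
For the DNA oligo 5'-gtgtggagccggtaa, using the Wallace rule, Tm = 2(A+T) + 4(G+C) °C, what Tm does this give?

Base counts: T=3, C=2, A=3, G=7
So N_AT = 6 and N_GC = 9.
Tm = 4·9 + 2·6 = 36 + 12 = 48°C

48°C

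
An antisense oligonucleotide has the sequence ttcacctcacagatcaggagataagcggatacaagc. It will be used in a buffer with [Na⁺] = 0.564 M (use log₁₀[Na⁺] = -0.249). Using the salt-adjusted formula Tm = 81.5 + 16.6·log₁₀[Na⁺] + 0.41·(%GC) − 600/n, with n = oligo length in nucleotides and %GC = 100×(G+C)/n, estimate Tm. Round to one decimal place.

80.1°C

Length n = 36. G=8, C=9, T=6, A=13
G+C = 17, so %GC = 17/36 × 100 = 47.222%
Salt term: 16.6 × (-0.249) = -4.133
GC term: 0.41 × 47.222 = 19.361; length term: −600/36 = −16.667
Tm = 81.5 + (-4.133) + 19.361 − 16.667 = 80.061 → 80.1°C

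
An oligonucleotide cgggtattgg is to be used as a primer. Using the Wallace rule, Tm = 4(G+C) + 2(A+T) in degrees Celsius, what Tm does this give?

G=5, T=3, C=1, A=1
AT pairs contribute 4, GC pairs contribute 6.
Tm = 4·6 + 2·4 = 24 + 8 = 32°C

32°C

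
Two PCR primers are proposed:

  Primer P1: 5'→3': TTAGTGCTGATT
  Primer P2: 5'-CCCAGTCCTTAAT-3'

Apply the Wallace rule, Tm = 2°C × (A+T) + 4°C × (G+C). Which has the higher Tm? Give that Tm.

Primer P2, 38°C

Primer P1: A+T=8, G+C=4 → Tm = 2(8)+4(4) = 32°C
Primer P2: A+T=7, G+C=6 → Tm = 2(7)+4(6) = 38°C
32°C vs 38°C → primer P2 is higher.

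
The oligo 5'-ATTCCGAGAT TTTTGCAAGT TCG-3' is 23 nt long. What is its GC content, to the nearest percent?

39%

Scanning the sequence gives G=5, A=5, T=9, C=4.
G+C = 5 + 4 = 9 out of 23 bases
%GC = 9/23 × 100 = 39.13% ≈ 39%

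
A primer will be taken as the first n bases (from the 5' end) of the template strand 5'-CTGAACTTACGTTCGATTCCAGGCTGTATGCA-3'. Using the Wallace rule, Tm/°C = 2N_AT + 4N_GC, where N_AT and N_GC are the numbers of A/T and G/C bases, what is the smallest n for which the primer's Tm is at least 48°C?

First 16 bases: CTGAACTTACGTTCGA → Tm = 46°C (< 48°C)
First 17 bases: CTGAACTTACGTTCGAT → Tm = 48°C (≥ 48°C)
Each additional base adds 2°C (A/T) or 4°C (G/C), so Tm is non-decreasing in n; n = 17 is the first length to reach 48°C.

n = 17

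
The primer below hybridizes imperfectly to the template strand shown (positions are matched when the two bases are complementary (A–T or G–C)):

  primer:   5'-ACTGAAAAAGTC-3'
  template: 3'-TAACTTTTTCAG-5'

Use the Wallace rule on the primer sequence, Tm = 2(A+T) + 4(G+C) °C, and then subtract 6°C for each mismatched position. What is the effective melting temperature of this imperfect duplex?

Primer base counts: A=6, T=2, G=2, C=2 → A+T=8, G+C=4
Perfect-match Tm = 2(8) + 4(4) = 16 + 16 = 32°C
Mismatches (positions where the bases are not complementary): 1 (at position 2)
Effective Tm = 32 − 1×6 = 32 − 6 = 26°C

26°C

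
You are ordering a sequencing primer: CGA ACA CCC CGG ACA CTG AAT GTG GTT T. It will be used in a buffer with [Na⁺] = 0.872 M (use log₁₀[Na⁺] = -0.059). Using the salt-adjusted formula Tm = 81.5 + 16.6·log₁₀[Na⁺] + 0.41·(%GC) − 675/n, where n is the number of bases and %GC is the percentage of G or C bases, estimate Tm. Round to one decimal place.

78.4°C

Length n = 28. Scanning the sequence gives A=7, T=6, C=8, G=7.
G+C = 15, so %GC = 15/28 × 100 = 53.571%
Salt term: 16.6 × (-0.059) = -0.979
GC term: 0.41 × 53.571 = 21.964; length term: −675/28 = −24.107
Tm = 81.5 + (-0.979) + 21.964 − 24.107 = 78.378 → 78.4°C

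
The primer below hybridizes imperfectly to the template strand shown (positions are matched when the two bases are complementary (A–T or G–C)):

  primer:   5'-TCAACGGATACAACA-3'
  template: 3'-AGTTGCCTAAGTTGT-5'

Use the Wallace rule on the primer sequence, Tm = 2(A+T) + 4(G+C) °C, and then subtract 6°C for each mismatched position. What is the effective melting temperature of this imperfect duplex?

Primer base counts: A=7, T=2, G=2, C=4 → A+T=9, G+C=6
Perfect-match Tm = 2(9) + 4(6) = 18 + 24 = 42°C
Mismatches (positions where the bases are not complementary): 1 (at position 10)
Effective Tm = 42 − 1×6 = 42 − 6 = 36°C

36°C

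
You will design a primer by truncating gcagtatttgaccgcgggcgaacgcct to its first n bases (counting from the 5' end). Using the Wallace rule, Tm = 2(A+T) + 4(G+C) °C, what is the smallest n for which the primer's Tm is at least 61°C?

First 18 bases: GCAGTATTTGACCGCGGG → Tm = 58°C (< 61°C)
First 19 bases: GCAGTATTTGACCGCGGGC → Tm = 62°C (≥ 61°C)
Since every base adds ≥2°C, Tm only increases with n, so the threshold is first crossed at n = 19.

n = 19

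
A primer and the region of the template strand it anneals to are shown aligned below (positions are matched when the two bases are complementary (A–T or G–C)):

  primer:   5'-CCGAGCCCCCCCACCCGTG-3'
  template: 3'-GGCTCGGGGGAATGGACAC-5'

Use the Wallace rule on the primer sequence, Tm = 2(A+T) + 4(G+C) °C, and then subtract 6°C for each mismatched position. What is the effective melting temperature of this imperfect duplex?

52°C

Primer base counts: A=2, T=1, G=4, C=12 → A+T=3, G+C=16
Perfect-match Tm = 2(3) + 4(16) = 6 + 64 = 70°C
Mismatches (positions where the bases are not complementary): 3 (at positions 11, 12, 16)
Effective Tm = 70 − 3×6 = 70 − 18 = 52°C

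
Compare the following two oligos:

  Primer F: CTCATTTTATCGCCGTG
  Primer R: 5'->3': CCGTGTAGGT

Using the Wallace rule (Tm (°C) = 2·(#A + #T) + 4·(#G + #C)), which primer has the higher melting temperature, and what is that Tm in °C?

Primer F, 50°C

Primer F: A+T=9, G+C=8 → Tm = 2(9)+4(8) = 50°C
Primer R: A+T=4, G+C=6 → Tm = 2(4)+4(6) = 32°C
50°C vs 32°C → primer F is higher.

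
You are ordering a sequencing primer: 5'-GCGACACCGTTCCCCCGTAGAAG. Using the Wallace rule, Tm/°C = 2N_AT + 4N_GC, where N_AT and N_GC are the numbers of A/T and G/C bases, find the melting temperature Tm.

76°C

Counting bases: C=9, G=6, T=3, A=5
So N_AT = 8 and N_GC = 15.
Tm = 4·15 + 2·8 = 60 + 16 = 76°C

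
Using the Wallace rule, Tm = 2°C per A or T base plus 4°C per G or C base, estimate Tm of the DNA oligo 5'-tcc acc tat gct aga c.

48°C

Scanning the sequence gives C=6, A=4, G=2, T=4.
A+T = 8, G+C = 8
Tm = 2×8 + 4×8 = 48°C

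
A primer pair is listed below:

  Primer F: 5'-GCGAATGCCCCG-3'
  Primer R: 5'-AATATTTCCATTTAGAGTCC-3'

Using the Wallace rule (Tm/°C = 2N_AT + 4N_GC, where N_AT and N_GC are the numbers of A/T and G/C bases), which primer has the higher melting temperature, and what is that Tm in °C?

Primer F: A+T=3, G+C=9 → Tm = 2(3)+4(9) = 42°C
Primer R: A+T=14, G+C=6 → Tm = 2(14)+4(6) = 52°C
42°C vs 52°C → primer R is higher.

Primer R, 52°C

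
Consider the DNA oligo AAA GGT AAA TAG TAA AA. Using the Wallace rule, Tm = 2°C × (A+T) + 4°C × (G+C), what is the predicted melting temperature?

Counting bases: T=3, A=11, G=3, C=0
AT pairs contribute 14, GC pairs contribute 3.
Tm = 2(14) + 4(3) = 28 + 12 = 40°C

40°C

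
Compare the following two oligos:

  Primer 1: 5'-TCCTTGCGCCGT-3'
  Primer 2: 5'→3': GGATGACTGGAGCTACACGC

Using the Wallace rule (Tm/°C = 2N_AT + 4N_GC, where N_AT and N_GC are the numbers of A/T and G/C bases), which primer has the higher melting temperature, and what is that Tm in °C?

Primer 2, 64°C

Primer 1: A+T=4, G+C=8 → Tm = 2(4)+4(8) = 40°C
Primer 2: A+T=8, G+C=12 → Tm = 2(8)+4(12) = 64°C
40°C vs 64°C → primer 2 is higher.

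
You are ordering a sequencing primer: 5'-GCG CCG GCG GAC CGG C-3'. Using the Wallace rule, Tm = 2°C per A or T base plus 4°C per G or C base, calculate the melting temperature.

Counting bases: T=0, C=7, A=1, G=8
A+T = 1, G+C = 15
Tm = 4·15 + 2·1 = 60 + 2 = 62°C

62°C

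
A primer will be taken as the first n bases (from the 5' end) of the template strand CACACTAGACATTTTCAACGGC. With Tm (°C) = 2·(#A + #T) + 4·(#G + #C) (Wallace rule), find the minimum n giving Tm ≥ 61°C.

n = 22

First 21 bases: CACACTAGACATTTTCAACGG → Tm = 60°C (< 61°C)
First 22 bases: CACACTAGACATTTTCAACGGC → Tm = 64°C (≥ 61°C)
Each additional base adds 2°C (A/T) or 4°C (G/C), so Tm is non-decreasing in n; n = 22 is the first length to reach 61°C.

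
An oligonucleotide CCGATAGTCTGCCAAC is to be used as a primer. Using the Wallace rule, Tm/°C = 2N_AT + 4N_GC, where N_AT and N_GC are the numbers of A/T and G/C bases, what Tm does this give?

Base counts: T=3, A=4, G=3, C=6
AT pairs contribute 7, GC pairs contribute 9.
Tm = 2×7 + 4×9 = 50°C

50°C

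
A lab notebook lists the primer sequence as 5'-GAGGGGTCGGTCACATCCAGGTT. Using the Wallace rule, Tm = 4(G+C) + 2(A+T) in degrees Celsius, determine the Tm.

T=5, A=4, G=9, C=5
AT pairs contribute 9, GC pairs contribute 14.
Tm = 2(9) + 4(14) = 18 + 56 = 74°C

74°C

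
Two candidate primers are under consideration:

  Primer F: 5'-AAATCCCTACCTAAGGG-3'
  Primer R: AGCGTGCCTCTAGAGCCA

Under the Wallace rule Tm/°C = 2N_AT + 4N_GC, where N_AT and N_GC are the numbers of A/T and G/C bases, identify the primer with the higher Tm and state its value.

Primer R, 58°C

Primer F: A+T=9, G+C=8 → Tm = 2(9)+4(8) = 50°C
Primer R: A+T=7, G+C=11 → Tm = 2(7)+4(11) = 58°C
50°C vs 58°C → primer R is higher.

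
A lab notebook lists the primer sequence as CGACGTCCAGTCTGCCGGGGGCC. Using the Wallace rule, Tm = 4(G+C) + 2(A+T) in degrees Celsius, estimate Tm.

82°C

Base counts: T=3, A=2, G=9, C=9
So N_AT = 5 and N_GC = 18.
Tm = 2×5 + 4×18 = 82°C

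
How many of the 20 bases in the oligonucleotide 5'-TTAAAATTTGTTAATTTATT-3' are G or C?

1

Scanning the sequence gives T=12, C=0, G=1, A=7.
Total G or C: 1 + 0 = 1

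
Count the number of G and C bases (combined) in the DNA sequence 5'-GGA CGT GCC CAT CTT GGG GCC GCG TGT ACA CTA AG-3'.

Base counts: A=6, G=12, C=10, T=7
Total G or C: 12 + 10 = 22

22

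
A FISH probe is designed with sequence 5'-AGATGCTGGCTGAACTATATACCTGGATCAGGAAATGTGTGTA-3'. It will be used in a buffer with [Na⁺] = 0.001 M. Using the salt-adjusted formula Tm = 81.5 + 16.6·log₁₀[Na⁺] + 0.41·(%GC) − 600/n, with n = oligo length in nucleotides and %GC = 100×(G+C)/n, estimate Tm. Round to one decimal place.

Length n = 43. Counting bases: A=13, T=12, C=6, G=12
G+C = 18, so %GC = 18/43 × 100 = 41.86%
Salt term: 16.6 × (-3) = -49.8
GC term: 0.41 × 41.86 = 17.163; length term: −600/43 = −13.953
Tm = 81.5 + (-49.8) + 17.163 − 13.953 = 34.91 → 34.9°C

34.9°C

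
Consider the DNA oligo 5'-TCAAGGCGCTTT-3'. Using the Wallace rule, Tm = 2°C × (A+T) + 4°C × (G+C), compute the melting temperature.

Scanning the sequence gives G=3, A=2, C=3, T=4.
AT pairs contribute 6, GC pairs contribute 6.
Tm = 2(6) + 4(6) = 12 + 24 = 36°C

36°C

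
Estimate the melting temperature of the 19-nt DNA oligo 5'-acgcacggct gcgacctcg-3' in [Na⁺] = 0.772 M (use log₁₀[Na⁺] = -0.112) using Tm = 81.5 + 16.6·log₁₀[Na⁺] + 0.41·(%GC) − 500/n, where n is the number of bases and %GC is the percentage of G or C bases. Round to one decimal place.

Length n = 19. Base counts: G=6, T=2, A=3, C=8
G+C = 14, so %GC = 14/19 × 100 = 73.684%
Salt term: 16.6 × (-0.112) = -1.859
GC term: 0.41 × 73.684 = 30.21; length term: −500/19 = −26.316
Tm = 81.5 + (-1.859) + 30.21 − 26.316 = 83.535 → 83.5°C

83.5°C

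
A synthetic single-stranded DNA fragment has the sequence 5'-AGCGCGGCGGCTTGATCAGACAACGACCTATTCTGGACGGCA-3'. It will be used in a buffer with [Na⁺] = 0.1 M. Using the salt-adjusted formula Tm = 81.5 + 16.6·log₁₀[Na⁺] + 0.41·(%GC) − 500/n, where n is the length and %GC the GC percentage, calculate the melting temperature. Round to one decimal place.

Length n = 42. G=13, C=12, T=7, A=10
G+C = 25, so %GC = 25/42 × 100 = 59.524%
Salt term: 16.6 × (-1) = -16.6
GC term: 0.41 × 59.524 = 24.405; length term: −500/42 = −11.905
Tm = 81.5 + (-16.6) + 24.405 − 11.905 = 77.4 → 77.4°C

77.4°C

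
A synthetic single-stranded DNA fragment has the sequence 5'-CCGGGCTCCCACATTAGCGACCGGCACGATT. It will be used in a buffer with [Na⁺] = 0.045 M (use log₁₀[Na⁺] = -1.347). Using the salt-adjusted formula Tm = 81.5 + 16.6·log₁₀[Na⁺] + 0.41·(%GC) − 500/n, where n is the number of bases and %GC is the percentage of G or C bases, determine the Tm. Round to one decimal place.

69.5°C

Length n = 31. Base counts: C=12, A=6, T=5, G=8
G+C = 20, so %GC = 20/31 × 100 = 64.516%
Salt term: 16.6 × (-1.347) = -22.36
GC term: 0.41 × 64.516 = 26.452; length term: −500/31 = −16.129
Tm = 81.5 + (-22.36) + 26.452 − 16.129 = 69.463 → 69.5°C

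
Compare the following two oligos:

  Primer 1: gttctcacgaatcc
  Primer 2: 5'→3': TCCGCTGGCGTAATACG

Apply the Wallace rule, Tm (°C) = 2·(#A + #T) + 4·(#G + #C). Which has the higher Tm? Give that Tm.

Primer 2, 54°C

Primer 1: A+T=7, G+C=7 → Tm = 2(7)+4(7) = 42°C
Primer 2: A+T=7, G+C=10 → Tm = 2(7)+4(10) = 54°C
42°C vs 54°C → primer 2 is higher.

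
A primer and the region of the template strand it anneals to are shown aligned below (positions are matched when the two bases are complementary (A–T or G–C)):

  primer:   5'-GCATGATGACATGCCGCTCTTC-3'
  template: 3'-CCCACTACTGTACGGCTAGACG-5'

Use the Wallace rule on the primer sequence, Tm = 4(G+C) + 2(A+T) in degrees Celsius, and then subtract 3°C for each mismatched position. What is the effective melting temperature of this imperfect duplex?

56°C

Primer base counts: A=4, T=6, G=5, C=7 → A+T=10, G+C=12
Perfect-match Tm = 2(10) + 4(12) = 20 + 48 = 68°C
Mismatches (positions where the bases are not complementary): 4 (at positions 2, 3, 17, 21)
Effective Tm = 68 − 4×3 = 68 − 12 = 56°C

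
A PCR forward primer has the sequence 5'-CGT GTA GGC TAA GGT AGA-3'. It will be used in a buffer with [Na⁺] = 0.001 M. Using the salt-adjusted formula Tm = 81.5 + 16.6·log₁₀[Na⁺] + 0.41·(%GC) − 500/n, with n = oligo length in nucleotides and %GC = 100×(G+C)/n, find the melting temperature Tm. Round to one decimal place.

24.4°C

Length n = 18. Counting bases: T=4, C=2, G=7, A=5
G+C = 9, so %GC = 9/18 × 100 = 50%
Salt term: 16.6 × (-3) = -49.8
GC term: 0.41 × 50 = 20.5; length term: −500/18 = −27.778
Tm = 81.5 + (-49.8) + 20.5 − 27.778 = 24.422 → 24.4°C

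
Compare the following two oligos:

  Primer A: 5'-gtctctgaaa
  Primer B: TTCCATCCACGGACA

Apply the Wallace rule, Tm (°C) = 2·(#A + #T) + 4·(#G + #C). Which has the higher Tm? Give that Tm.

Primer B, 46°C

Primer A: A+T=6, G+C=4 → Tm = 2(6)+4(4) = 28°C
Primer B: A+T=7, G+C=8 → Tm = 2(7)+4(8) = 46°C
28°C vs 46°C → primer B is higher.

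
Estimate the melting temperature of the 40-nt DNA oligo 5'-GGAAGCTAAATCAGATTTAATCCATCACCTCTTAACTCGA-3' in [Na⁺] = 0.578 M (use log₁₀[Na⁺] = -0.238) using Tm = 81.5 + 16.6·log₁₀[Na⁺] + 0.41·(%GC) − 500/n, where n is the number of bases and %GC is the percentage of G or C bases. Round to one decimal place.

80.4°C

Length n = 40. Base counts: T=11, G=5, A=14, C=10
G+C = 15, so %GC = 15/40 × 100 = 37.5%
Salt term: 16.6 × (-0.238) = -3.951
GC term: 0.41 × 37.5 = 15.375; length term: −500/40 = −12.5
Tm = 81.5 + (-3.951) + 15.375 − 12.5 = 80.424 → 80.4°C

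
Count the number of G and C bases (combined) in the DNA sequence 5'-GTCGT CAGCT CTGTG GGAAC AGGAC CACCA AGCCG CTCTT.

24

T=8, G=11, C=13, A=8
G+C = 11 + 13 = 24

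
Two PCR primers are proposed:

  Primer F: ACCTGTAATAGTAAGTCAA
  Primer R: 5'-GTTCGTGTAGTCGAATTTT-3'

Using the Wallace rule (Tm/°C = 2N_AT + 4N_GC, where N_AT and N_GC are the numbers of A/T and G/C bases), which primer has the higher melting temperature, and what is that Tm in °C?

Primer F: A+T=13, G+C=6 → Tm = 2(13)+4(6) = 50°C
Primer R: A+T=12, G+C=7 → Tm = 2(12)+4(7) = 52°C
50°C vs 52°C → primer R is higher.

Primer R, 52°C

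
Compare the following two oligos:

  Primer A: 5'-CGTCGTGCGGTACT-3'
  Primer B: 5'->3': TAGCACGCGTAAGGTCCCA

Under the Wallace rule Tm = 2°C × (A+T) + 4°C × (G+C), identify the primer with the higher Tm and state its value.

Primer B, 60°C

Primer A: A+T=5, G+C=9 → Tm = 2(5)+4(9) = 46°C
Primer B: A+T=8, G+C=11 → Tm = 2(8)+4(11) = 60°C
46°C vs 60°C → primer B is higher.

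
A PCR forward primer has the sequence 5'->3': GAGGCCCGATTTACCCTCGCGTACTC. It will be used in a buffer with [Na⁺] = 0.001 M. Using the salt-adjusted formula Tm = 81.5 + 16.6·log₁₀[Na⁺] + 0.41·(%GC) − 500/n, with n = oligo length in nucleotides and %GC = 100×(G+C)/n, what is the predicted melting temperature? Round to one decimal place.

Length n = 26. T=6, A=4, C=10, G=6
G+C = 16, so %GC = 16/26 × 100 = 61.538%
Salt term: 16.6 × (-3) = -49.8
GC term: 0.41 × 61.538 = 25.231; length term: −500/26 = −19.231
Tm = 81.5 + (-49.8) + 25.231 − 19.231 = 37.7 → 37.7°C

37.7°C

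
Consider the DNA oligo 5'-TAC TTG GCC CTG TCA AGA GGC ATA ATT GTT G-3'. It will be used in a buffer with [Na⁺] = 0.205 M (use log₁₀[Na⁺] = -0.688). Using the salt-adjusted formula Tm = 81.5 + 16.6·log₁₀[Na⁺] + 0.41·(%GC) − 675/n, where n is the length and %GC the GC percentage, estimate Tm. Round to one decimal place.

66.8°C

Length n = 31. Counting bases: C=6, T=10, A=7, G=8
G+C = 14, so %GC = 14/31 × 100 = 45.161%
Salt term: 16.6 × (-0.688) = -11.421
GC term: 0.41 × 45.161 = 18.516; length term: −675/31 = −21.774
Tm = 81.5 + (-11.421) + 18.516 − 21.774 = 66.821 → 66.8°C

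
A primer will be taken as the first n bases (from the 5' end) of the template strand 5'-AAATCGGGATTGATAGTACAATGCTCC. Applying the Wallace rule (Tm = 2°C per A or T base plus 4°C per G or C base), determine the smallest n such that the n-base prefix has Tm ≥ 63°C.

First 23 bases: AAATCGGGATTGATAGTACAATG → Tm = 62°C (< 63°C)
First 24 bases: AAATCGGGATTGATAGTACAATGC → Tm = 66°C (≥ 63°C)
Each additional base adds 2°C (A/T) or 4°C (G/C), so Tm is non-decreasing in n; n = 24 is the first length to reach 63°C.

n = 24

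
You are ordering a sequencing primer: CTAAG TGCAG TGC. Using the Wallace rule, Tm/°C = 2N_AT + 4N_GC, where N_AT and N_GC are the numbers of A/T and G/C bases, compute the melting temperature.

40°C

Counting bases: C=3, A=3, G=4, T=3
AT pairs contribute 6, GC pairs contribute 7.
Tm = 4·7 + 2·6 = 28 + 12 = 40°C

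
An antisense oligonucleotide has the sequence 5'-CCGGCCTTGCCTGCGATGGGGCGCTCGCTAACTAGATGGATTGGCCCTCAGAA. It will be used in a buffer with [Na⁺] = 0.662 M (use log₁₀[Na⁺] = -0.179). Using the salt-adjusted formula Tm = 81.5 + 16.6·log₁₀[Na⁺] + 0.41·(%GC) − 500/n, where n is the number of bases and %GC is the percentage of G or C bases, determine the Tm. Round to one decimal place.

Length n = 53. Counting bases: G=17, A=9, T=11, C=16
G+C = 33, so %GC = 33/53 × 100 = 62.264%
Salt term: 16.6 × (-0.179) = -2.971
GC term: 0.41 × 62.264 = 25.528; length term: −500/53 = −9.434
Tm = 81.5 + (-2.971) + 25.528 − 9.434 = 94.623 → 94.6°C

94.6°C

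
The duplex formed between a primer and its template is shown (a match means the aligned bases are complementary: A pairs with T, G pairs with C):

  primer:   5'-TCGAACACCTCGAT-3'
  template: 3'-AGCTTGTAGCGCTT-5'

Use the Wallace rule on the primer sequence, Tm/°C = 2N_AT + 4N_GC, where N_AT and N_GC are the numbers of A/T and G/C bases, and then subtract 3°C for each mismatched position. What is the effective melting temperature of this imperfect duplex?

Primer base counts: A=4, T=3, G=2, C=5 → A+T=7, G+C=7
Perfect-match Tm = 2(7) + 4(7) = 14 + 28 = 42°C
Mismatches (positions where the bases are not complementary): 3 (at positions 8, 10, 14)
Effective Tm = 42 − 3×3 = 42 − 9 = 33°C

33°C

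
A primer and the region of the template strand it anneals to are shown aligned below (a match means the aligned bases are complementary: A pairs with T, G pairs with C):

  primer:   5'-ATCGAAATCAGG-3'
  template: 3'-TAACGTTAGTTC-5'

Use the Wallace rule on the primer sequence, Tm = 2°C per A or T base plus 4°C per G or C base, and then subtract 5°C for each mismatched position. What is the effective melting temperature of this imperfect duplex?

19°C

Primer base counts: A=5, T=2, G=3, C=2 → A+T=7, G+C=5
Perfect-match Tm = 2(7) + 4(5) = 14 + 20 = 34°C
Mismatches (positions where the bases are not complementary): 3 (at positions 3, 5, 11)
Effective Tm = 34 − 3×5 = 34 − 15 = 19°C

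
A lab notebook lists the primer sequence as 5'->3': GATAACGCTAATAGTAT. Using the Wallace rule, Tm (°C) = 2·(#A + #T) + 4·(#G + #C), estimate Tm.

44°C

Counting bases: A=7, G=3, C=2, T=5
AT pairs contribute 12, GC pairs contribute 5.
Tm = 4·5 + 2·12 = 20 + 24 = 44°C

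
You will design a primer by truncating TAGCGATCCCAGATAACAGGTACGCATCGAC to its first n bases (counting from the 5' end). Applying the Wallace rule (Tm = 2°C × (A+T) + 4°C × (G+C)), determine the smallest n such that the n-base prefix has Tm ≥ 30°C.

n = 10

First 9 bases: TAGCGATCC → Tm = 28°C (< 30°C)
First 10 bases: TAGCGATCCC → Tm = 32°C (≥ 30°C)
Each additional base adds 2°C (A/T) or 4°C (G/C), so Tm is non-decreasing in n; n = 10 is the first length to reach 30°C.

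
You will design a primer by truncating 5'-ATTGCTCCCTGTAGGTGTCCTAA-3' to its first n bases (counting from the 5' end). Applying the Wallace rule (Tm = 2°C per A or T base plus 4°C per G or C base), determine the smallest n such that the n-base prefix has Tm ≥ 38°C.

n = 13

First 12 bases: ATTGCTCCCTGT → Tm = 36°C (< 38°C)
First 13 bases: ATTGCTCCCTGTA → Tm = 38°C (≥ 38°C)
Each additional base adds 2°C (A/T) or 4°C (G/C), so Tm is non-decreasing in n; n = 13 is the first length to reach 38°C.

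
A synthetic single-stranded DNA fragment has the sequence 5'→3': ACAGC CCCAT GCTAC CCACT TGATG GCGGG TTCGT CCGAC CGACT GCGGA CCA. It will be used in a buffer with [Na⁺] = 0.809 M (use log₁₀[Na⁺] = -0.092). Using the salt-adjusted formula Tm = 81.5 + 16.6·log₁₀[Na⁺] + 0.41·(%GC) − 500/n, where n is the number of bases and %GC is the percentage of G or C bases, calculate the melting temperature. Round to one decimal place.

Length n = 53. Scanning the sequence gives C=20, T=9, G=14, A=10.
G+C = 34, so %GC = 34/53 × 100 = 64.151%
Salt term: 16.6 × (-0.092) = -1.527
GC term: 0.41 × 64.151 = 26.302; length term: −500/53 = −9.434
Tm = 81.5 + (-1.527) + 26.302 − 9.434 = 96.841 → 96.8°C

96.8°C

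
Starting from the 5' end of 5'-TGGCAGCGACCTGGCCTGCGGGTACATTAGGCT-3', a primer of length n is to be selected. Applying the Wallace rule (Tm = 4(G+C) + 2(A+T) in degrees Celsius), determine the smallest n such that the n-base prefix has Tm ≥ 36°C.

First 10 bases: TGGCAGCGAC → Tm = 34°C (< 36°C)
First 11 bases: TGGCAGCGACC → Tm = 38°C (≥ 36°C)
Since every base adds ≥2°C, Tm only increases with n, so the threshold is first crossed at n = 11.

n = 11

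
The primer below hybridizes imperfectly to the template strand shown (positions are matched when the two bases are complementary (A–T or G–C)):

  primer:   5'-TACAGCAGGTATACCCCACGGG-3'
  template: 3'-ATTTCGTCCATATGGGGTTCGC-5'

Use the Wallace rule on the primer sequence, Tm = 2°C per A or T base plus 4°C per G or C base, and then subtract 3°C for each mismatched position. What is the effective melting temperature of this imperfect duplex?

61°C

Primer base counts: A=6, T=3, G=6, C=7 → A+T=9, G+C=13
Perfect-match Tm = 2(9) + 4(13) = 18 + 52 = 70°C
Mismatches (positions where the bases are not complementary): 3 (at positions 3, 19, 21)
Effective Tm = 70 − 3×3 = 70 − 9 = 61°C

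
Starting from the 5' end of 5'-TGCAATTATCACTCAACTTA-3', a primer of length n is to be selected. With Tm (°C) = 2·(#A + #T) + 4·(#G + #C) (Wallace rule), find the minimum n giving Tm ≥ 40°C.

First 14 bases: TGCAATTATCACTC → Tm = 38°C (< 40°C)
First 15 bases: TGCAATTATCACTCA → Tm = 40°C (≥ 40°C)
Since every base adds ≥2°C, Tm only increases with n, so the threshold is first crossed at n = 15.

n = 15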